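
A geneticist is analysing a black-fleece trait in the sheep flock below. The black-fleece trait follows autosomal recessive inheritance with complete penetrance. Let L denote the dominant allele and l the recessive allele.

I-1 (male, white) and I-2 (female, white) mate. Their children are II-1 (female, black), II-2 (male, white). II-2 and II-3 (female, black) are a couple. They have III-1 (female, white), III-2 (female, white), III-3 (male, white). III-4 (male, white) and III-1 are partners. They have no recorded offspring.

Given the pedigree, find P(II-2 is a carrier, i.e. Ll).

1/5

I-1 is white so carries L and passed l to II-1 (ll), so I-1 is Ll.
I-2 is white so carries L and passed l to II-1 (ll), so I-2 is Ll.
Their cross gives offspring ratios 1/4 LL : 1/2 Ll : 1/4 ll. Conditioning on II-2 being white, P(Ll) = 1/2 / 3/4 = 2/3 before taking II-2's own offspring into account.
II-3 is black, so II-3 is ll.
Now use II-2's offspring. Probability of each recorded status — white daughter III-1: 1/2 if II-2 is Ll, 1 if LL; white daughter III-2: 1/2 if II-2 is Ll, 1 if LL; white son III-3: 1/2 if II-2 is Ll, 1 if LL.
Bayes: P(Ll) = 2/3·1/8 / (2/3·1/8 + 1/3·1) = 1/5.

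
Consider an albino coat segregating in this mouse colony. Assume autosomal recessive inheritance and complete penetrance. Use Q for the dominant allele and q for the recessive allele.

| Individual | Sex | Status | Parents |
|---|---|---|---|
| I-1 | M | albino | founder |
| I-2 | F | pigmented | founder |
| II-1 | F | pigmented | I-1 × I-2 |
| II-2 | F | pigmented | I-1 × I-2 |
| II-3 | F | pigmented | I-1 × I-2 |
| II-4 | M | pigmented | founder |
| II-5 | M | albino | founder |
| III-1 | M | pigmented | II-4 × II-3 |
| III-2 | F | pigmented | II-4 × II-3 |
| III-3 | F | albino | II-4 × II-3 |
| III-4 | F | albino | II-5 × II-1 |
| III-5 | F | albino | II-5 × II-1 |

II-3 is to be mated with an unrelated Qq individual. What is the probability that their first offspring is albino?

II-3 is pigmented so carries Q and received q from I-1 (qq), so II-3 is Qq.
The cross gives 1/4 QQ : 1/2 Qq : 1/4 qq, so P(offspring is albino) = 1/4.

1/4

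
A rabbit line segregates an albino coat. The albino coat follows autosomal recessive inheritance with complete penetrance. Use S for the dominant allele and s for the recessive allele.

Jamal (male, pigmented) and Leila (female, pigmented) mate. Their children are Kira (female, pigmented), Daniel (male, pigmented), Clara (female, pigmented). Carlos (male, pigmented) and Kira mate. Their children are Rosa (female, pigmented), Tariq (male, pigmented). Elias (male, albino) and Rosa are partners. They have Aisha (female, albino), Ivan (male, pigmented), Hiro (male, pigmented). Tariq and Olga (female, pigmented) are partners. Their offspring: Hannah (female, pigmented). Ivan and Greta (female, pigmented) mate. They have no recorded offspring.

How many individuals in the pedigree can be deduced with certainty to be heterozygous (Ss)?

3

Obligate heterozygotes: Rosa is pigmented so carries S and passed s to Aisha (ss), so Rosa is Ss; Ivan is pigmented so carries S and received s from Elias (ss), so Ivan is Ss; Hiro is pigmented so carries S and received s from Elias (ss), so Hiro is Ss.
Every other individual is either homozygous by phenotype or has at least one consistent homozygous assignment, so the count is 3.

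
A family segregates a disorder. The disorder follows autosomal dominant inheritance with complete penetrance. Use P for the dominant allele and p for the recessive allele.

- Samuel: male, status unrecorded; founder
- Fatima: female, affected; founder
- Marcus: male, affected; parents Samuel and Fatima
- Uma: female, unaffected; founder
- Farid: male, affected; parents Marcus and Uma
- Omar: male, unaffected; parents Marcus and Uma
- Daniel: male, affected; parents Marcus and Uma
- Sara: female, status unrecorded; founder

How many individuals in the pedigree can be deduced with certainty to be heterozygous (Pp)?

3

Obligate heterozygotes: Marcus is affected so carries P and passed p to Omar (pp), so Marcus is Pp; Farid is affected so carries P and received p from Uma (pp), so Farid is Pp; Daniel is affected so carries P and received p from Uma (pp), so Daniel is Pp.
Every other individual is either homozygous by phenotype or has at least one consistent homozygous assignment, so the count is 3.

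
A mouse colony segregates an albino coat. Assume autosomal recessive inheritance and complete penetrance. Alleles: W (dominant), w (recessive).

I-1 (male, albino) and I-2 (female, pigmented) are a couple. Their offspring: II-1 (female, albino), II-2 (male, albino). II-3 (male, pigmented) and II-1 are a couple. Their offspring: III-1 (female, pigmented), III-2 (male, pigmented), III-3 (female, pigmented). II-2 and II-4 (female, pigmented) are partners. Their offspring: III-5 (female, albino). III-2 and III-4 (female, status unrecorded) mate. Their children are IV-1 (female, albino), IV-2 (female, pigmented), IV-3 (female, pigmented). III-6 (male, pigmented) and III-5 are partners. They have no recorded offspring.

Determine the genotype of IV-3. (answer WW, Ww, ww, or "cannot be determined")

IV-3's phenotype allows WW or Ww, and no parent or child forces a single allele at both positions; consistent genotype assignments exist with IV-3 as WW or Ww.

cannot be determined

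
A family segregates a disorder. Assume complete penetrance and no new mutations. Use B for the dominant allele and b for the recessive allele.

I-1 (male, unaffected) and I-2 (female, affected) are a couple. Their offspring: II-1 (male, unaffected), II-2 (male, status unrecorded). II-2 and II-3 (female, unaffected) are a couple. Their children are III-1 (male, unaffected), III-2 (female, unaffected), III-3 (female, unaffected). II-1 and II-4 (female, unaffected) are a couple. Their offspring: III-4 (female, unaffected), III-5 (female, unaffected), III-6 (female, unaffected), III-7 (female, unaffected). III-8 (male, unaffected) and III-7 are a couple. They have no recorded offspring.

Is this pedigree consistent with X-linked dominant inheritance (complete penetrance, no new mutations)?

A consistent assignment under X-linked dominant exists: I-1 X^b Y, I-2 X^B X^b, II-1 X^b Y, II-2 X^b Y, II-3 X^b X^b, II-4 X^b X^b, III-1 X^b Y, III-2 X^b X^b, III-3 X^b X^b, III-4 X^b X^b, III-5 X^b X^b, III-6 X^b X^b, III-7 X^b X^b, III-8 X^b Y.
In this assignment every recorded phenotype matches its genotype and every non-founder's genotype is obtainable from its parents' genotypes, so the pedigree is consistent.

Yes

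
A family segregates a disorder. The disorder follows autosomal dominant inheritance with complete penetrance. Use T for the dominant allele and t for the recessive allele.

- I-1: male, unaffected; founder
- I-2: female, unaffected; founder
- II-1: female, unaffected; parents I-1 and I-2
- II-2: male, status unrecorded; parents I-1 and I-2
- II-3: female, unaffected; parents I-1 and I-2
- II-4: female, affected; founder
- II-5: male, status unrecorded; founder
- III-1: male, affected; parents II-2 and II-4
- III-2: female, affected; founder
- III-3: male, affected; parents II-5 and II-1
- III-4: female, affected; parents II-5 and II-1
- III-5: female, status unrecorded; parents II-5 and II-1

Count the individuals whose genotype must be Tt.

Obligate heterozygotes: III-1 is affected so carries T and received t from II-2 (tt), so III-1 is Tt; III-3 is affected so carries T and received t from II-1 (tt), so III-3 is Tt; III-4 is affected so carries T and received t from II-1 (tt), so III-4 is Tt.
Every other individual is either homozygous by phenotype or has at least one consistent homozygous assignment, so the count is 3.

3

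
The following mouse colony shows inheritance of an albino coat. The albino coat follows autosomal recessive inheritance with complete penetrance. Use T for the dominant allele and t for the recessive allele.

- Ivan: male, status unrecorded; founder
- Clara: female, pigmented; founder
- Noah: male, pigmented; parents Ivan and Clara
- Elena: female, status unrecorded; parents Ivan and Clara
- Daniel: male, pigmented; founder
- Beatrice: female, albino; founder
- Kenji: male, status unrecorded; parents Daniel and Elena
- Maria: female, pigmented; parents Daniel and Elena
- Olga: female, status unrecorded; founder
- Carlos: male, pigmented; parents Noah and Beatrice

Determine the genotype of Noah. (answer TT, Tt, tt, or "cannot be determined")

Noah's phenotype allows TT or Tt, and no parent or child forces a single allele at both positions; consistent genotype assignments exist with Noah as TT or Tt.

cannot be determined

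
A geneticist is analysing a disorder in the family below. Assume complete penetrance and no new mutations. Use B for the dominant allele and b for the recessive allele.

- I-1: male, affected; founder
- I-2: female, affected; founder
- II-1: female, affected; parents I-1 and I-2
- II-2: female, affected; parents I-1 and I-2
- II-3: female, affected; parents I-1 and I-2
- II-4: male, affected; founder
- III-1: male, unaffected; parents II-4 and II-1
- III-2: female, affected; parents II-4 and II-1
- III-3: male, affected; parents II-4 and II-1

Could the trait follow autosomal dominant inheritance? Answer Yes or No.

Yes

A consistent assignment under autosomal dominant exists: I-1 BB, I-2 Bb, II-1 Bb, II-2 BB, II-3 BB, II-4 Bb, III-1 bb, III-2 BB, III-3 BB.
In this assignment every recorded phenotype matches its genotype and every non-founder's genotype is obtainable from its parents' genotypes, so the pedigree is consistent.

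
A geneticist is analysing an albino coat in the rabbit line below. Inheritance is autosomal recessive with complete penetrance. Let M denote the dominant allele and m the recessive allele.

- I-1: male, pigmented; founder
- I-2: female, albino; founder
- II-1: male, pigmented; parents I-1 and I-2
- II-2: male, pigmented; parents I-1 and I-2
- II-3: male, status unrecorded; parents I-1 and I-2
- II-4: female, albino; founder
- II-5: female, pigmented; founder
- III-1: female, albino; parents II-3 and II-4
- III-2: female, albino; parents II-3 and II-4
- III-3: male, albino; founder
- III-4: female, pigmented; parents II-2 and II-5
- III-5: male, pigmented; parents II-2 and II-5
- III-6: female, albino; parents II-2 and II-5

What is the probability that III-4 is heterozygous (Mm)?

II-2 is pigmented so carries M and received m from I-2 (mm), so II-2 is Mm.
II-5 is pigmented so carries M and passed m to III-6 (mm), so II-5 is Mm.
Their cross gives offspring ratios 1/4 MM : 1/2 Mm : 1/4 mm. Conditioning on III-4 being pigmented, P(Mm) = 1/2 / 3/4 = 2/3.

2/3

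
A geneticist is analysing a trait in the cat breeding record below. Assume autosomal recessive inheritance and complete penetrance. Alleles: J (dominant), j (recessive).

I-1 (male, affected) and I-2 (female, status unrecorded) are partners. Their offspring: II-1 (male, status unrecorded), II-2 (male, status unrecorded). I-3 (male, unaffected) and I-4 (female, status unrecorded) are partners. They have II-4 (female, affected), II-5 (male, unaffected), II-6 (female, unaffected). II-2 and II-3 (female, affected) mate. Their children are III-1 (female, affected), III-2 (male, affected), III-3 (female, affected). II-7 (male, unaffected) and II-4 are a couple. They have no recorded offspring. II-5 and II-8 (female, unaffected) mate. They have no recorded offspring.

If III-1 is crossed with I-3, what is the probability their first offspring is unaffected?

1/2

III-1 is affected, so III-1 is jj.
I-3 is unaffected so carries J and passed j to II-4 (jj), so I-3 is Jj.
The cross gives 1/2 Jj : 1/2 jj, so P(offspring is unaffected) = 1/2.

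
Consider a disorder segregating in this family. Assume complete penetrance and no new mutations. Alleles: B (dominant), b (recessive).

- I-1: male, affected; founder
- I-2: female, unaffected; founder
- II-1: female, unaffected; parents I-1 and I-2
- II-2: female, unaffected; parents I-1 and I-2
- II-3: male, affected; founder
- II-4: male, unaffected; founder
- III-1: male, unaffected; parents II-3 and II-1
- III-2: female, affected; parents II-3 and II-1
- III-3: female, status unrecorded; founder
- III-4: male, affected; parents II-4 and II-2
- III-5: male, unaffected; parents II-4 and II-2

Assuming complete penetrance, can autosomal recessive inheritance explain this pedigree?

Yes

A consistent assignment under autosomal recessive exists: I-1 bb, I-2 BB, II-1 Bb, II-2 Bb, II-3 bb, II-4 Bb, III-1 Bb, III-2 bb, III-3 BB, III-4 bb, III-5 BB.
In this assignment every recorded phenotype matches its genotype and every non-founder's genotype is obtainable from its parents' genotypes, so the pedigree is consistent.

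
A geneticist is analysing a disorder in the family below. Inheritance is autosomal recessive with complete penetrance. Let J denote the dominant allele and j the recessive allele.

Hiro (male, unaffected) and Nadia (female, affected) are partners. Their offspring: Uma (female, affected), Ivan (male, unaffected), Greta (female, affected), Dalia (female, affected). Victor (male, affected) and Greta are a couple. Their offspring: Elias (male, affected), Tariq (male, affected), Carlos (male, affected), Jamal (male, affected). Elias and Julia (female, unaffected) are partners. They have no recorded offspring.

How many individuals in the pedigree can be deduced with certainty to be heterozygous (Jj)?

Obligate heterozygotes: Hiro is unaffected so carries J and passed j to Uma (jj), so Hiro is Jj; Ivan is unaffected so carries J and received j from Nadia (jj), so Ivan is Jj.
Every other individual is either homozygous by phenotype or has at least one consistent homozygous assignment, so the count is 2.

2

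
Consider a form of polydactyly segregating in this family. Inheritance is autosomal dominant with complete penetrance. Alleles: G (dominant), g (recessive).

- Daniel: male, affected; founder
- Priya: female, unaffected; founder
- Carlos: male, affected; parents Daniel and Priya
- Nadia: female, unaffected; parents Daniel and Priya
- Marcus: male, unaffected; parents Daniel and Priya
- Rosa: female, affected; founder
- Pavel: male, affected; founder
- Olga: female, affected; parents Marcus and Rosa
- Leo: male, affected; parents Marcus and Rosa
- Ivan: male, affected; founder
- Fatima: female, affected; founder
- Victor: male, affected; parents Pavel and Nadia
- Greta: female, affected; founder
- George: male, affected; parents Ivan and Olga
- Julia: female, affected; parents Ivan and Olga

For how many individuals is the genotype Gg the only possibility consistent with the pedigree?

5

Obligate heterozygotes: Daniel is affected so carries G and passed g to Nadia (gg), so Daniel is Gg; Carlos is affected so carries G and received g from Priya (gg), so Carlos is Gg; Olga is affected so carries G and received g from Marcus (gg), so Olga is Gg; Leo is affected so carries G and received g from Marcus (gg), so Leo is Gg; Victor is affected so carries G and received g from Nadia (gg), so Victor is Gg.
Every other individual is either homozygous by phenotype or has at least one consistent homozygous assignment, so the count is 5.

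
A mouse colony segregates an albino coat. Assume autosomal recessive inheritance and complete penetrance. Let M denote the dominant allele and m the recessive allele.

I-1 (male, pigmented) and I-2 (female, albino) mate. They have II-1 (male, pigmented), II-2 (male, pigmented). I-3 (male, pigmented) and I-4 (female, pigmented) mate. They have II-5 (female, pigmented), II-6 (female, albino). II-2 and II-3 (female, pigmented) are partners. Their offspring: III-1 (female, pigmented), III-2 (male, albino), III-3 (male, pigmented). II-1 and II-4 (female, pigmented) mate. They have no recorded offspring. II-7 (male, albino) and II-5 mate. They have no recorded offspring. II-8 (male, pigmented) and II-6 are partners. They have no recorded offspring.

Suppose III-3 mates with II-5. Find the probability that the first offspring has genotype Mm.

4/9

II-2 is pigmented so carries M and received m from I-2 (mm), so II-2 is Mm.
II-3 is pigmented so carries M and passed m to III-2 (mm), so II-3 is Mm.
III-3 is a pigmented offspring of II-2 (Mm) × II-3 (Mm), whose cross gives 1/4 MM : 1/2 Mm : 1/4 mm; conditioning on being pigmented, III-3 is MM with probability 1/3, Mm with probability 2/3.
I-3 is pigmented so carries M and passed m to II-6 (mm), so I-3 is Mm.
I-4 is pigmented so carries M and passed m to II-6 (mm), so I-4 is Mm.
II-5 is a pigmented offspring of I-3 (Mm) × I-4 (Mm), whose cross gives 1/4 MM : 1/2 Mm : 1/4 mm; conditioning on being pigmented, II-5 is MM with probability 1/3, Mm with probability 2/3.
Summing over parental genotype combinations, P(offspring has genotype Mm) = 2/9·1/2 + 2/9·1/2 + 4/9·1/2 = 4/9.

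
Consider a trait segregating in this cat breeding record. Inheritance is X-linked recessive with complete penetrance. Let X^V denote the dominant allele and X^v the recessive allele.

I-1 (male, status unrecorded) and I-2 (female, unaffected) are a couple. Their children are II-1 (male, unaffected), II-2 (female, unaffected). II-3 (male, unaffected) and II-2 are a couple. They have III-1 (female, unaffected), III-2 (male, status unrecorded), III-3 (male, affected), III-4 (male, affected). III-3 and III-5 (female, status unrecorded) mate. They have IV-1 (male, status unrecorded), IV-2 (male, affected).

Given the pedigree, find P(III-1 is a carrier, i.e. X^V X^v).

1/2

II-3 is unaffected, so II-3 is X^V Y.
II-2 is unaffected so carries V and passed v to III-3 (X^v Y), so II-2 is X^V X^v.
Their cross gives offspring ratios 1/2 X^V X^V : 1/2 X^V X^v. Conditioning on III-1 being unaffected, P(X^V X^v) = 1/2 / 1 = 1/2.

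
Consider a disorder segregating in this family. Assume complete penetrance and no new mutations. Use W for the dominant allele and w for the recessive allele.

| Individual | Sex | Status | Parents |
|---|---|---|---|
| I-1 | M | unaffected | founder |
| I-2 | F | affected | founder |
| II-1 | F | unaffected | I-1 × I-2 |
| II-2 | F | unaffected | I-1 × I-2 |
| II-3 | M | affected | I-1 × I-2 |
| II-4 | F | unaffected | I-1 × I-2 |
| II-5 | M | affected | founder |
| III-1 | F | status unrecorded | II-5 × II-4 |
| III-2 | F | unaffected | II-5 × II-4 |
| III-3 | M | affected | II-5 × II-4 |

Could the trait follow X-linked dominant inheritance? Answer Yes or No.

Under X-linked dominant, III-2 (unaffected, female) cannot arise from II-5 (affected) × II-4 (unaffected).

No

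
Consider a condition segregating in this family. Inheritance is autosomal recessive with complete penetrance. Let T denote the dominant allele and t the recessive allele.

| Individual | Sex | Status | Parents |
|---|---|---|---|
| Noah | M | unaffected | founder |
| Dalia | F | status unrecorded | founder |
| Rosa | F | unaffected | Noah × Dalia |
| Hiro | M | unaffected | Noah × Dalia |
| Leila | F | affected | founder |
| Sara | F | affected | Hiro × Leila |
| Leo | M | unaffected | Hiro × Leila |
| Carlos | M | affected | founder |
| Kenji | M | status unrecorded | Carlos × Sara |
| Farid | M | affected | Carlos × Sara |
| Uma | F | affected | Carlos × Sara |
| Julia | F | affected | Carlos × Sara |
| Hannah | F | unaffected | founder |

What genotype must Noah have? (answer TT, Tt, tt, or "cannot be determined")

Noah's phenotype allows TT or Tt, and no parent or child forces a single allele at both positions; consistent genotype assignments exist with Noah as TT or Tt.

cannot be determined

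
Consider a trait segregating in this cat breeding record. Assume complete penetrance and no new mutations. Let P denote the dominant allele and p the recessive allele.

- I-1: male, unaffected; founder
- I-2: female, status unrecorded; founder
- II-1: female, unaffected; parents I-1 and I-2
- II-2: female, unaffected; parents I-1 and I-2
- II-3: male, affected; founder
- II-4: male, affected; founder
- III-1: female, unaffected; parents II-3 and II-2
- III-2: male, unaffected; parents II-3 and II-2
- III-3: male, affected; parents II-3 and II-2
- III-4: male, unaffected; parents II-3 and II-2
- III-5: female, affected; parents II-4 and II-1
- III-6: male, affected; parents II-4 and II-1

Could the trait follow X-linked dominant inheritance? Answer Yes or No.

Under X-linked dominant, III-1 (unaffected, female) cannot arise from II-3 (affected) × II-2 (unaffected).

No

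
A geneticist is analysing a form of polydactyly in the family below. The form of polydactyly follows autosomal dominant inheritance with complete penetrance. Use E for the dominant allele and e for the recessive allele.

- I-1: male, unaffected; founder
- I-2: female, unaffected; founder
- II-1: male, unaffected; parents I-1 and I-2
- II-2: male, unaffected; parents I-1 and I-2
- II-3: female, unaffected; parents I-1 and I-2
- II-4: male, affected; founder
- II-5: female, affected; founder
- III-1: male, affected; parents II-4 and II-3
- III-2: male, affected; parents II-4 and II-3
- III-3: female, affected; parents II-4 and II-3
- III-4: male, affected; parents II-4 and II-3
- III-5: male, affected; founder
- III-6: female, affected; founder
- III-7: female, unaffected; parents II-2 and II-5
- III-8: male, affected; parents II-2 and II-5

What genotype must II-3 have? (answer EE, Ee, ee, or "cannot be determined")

ee

II-3 is unaffected, so II-3 is ee.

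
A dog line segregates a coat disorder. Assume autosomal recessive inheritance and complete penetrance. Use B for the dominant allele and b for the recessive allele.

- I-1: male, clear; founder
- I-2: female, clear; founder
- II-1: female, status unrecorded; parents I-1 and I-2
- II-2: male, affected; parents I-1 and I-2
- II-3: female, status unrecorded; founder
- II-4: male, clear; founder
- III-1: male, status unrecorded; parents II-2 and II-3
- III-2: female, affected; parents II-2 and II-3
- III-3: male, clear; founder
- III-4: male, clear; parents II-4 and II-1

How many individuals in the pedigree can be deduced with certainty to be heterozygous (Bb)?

Obligate heterozygotes: I-1 is clear so carries B and passed b to II-2 (bb), so I-1 is Bb; I-2 is clear so carries B and passed b to II-2 (bb), so I-2 is Bb.
Every other individual is either homozygous by phenotype or has at least one consistent homozygous assignment, so the count is 2.

2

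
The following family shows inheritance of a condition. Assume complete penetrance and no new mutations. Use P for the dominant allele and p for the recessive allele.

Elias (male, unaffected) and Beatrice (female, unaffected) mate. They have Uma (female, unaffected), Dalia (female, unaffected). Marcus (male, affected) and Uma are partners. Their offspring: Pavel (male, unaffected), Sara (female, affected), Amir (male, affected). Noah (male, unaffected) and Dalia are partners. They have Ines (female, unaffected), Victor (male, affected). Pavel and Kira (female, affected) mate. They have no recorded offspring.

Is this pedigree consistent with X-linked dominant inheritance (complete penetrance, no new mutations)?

No

Under X-linked dominant, Amir (affected, male) cannot arise from Marcus (affected) × Uma (unaffected).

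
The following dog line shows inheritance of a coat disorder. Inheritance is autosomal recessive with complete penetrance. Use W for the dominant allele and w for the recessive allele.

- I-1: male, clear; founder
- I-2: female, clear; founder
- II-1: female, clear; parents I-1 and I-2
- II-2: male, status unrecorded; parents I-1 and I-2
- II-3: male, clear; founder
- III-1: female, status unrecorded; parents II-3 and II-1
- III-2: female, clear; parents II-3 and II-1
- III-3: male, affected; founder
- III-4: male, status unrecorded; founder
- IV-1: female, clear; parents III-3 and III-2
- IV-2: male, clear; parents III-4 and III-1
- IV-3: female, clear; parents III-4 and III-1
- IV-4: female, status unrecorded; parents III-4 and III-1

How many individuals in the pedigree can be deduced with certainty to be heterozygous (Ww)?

Obligate heterozygotes: IV-1 is clear so carries W and received w from III-3 (ww), so IV-1 is Ww.
Every other individual is either homozygous by phenotype or has at least one consistent homozygous assignment, so the count is 1.

1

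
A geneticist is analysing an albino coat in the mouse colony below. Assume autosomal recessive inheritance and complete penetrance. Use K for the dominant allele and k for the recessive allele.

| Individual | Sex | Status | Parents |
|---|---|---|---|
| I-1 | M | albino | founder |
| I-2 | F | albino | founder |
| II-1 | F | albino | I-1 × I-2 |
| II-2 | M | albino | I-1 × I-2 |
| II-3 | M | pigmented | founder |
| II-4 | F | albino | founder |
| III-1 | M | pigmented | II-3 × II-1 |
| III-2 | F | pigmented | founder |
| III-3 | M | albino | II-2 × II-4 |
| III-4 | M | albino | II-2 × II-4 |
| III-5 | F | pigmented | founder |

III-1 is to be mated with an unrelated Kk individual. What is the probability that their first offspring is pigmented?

III-1 is pigmented so carries K and received k from II-1 (kk), so III-1 is Kk.
The cross gives 1/4 KK : 1/2 Kk : 1/4 kk, so P(offspring is pigmented) = 3/4.

3/4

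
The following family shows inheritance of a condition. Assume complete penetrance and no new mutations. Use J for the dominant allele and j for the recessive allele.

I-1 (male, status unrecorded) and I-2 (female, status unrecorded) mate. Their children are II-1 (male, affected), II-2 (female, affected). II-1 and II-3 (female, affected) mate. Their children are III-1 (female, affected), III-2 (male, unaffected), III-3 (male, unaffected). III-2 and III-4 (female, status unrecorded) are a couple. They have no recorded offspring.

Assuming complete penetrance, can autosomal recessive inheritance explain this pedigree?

Under autosomal recessive, III-2 (unaffected, male) cannot arise from II-1 (affected) × II-3 (affected).

No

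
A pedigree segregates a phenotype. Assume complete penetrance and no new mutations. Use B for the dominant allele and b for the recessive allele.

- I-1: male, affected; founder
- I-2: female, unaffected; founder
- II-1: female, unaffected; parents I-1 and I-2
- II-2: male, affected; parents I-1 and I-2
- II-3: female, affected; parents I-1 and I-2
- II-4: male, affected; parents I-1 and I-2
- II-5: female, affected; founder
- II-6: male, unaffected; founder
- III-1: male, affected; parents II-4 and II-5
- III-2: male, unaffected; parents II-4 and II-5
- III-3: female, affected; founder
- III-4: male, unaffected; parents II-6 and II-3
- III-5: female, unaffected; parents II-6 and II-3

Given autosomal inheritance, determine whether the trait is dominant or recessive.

II-4 and II-5 are both affected yet have an unaffected child III-2. Under a recessive model two affected parents are homozygous and every child would be affected, so the trait cannot be recessive.

dominant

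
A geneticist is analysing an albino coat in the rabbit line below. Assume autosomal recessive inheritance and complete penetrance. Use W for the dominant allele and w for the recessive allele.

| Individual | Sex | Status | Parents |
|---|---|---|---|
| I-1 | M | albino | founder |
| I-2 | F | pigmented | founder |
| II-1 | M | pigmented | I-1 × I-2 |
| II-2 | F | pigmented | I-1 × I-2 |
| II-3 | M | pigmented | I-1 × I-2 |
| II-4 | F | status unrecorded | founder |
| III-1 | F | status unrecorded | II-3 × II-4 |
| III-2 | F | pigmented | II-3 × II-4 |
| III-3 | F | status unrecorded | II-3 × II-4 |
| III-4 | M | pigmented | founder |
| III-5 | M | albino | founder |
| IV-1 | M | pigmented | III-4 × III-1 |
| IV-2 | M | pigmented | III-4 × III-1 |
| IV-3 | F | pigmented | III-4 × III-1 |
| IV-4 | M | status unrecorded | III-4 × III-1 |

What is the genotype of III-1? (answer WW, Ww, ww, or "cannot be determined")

cannot be determined

III-1's phenotype is unrecorded, and no parent or child forces a single allele at both positions; consistent genotype assignments exist with III-1 as WW or Ww or ww.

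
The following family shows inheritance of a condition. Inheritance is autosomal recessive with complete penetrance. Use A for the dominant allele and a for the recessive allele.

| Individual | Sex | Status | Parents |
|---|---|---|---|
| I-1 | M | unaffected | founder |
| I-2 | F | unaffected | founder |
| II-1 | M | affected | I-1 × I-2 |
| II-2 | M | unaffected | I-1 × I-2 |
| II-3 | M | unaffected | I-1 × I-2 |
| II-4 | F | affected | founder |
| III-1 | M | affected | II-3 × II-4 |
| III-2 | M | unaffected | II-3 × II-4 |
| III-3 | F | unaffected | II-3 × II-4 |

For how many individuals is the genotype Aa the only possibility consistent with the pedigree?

Obligate heterozygotes: I-1 is unaffected so carries A and passed a to II-1 (aa), so I-1 is Aa; I-2 is unaffected so carries A and passed a to II-1 (aa), so I-2 is Aa; II-3 is unaffected so carries A and passed a to III-1 (aa), so II-3 is Aa; III-2 is unaffected so carries A and received a from II-4 (aa), so III-2 is Aa; III-3 is unaffected so carries A and received a from II-4 (aa), so III-3 is Aa.
Every other individual is either homozygous by phenotype or has at least one consistent homozygous assignment, so the count is 5.

5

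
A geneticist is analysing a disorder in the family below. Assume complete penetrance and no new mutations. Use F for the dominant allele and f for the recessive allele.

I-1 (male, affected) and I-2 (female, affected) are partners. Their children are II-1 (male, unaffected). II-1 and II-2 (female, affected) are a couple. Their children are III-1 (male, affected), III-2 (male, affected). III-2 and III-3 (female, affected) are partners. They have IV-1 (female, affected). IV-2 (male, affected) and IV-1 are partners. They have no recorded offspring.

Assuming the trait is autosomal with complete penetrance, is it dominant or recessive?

I-1 and I-2 are both affected yet have an unaffected child II-1. Under a recessive model two affected parents are homozygous and every child would be affected, so the trait cannot be recessive.

dominant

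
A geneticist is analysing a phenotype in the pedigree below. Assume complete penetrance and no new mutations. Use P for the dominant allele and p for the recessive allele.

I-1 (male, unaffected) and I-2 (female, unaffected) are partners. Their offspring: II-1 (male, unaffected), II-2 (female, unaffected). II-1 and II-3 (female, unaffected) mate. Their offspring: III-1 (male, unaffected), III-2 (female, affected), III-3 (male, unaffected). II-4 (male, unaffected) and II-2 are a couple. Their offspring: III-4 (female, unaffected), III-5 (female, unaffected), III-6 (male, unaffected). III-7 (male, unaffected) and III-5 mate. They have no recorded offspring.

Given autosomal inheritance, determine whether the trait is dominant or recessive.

II-1 and II-3 are both unaffected yet have an affected child III-2. Under dominance, an affected child requires at least one affected parent, so the trait cannot be dominant.

recessive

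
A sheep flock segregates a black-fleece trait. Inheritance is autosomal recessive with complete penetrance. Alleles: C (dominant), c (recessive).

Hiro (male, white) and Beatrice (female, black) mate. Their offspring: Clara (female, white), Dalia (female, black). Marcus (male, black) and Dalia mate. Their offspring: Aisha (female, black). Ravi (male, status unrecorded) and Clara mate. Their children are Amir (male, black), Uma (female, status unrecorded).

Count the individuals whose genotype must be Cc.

Obligate heterozygotes: Hiro is white so carries C and passed c to Dalia (cc), so Hiro is Cc; Clara is white so carries C and received c from Beatrice (cc), so Clara is Cc.
Every other individual is either homozygous by phenotype or has at least one consistent homozygous assignment, so the count is 2.

2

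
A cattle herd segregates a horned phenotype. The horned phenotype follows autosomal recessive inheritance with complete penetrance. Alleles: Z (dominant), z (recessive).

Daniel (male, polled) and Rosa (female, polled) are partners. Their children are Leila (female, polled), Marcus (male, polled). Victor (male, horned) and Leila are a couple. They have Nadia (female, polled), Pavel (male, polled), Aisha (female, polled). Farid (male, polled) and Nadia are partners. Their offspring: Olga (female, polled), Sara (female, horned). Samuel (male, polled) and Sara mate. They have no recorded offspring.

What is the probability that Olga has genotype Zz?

2/3

Farid is polled so carries Z and passed z to Sara (zz), so Farid is Zz.
Nadia is polled so carries Z and received z from Victor (zz), so Nadia is Zz.
Their cross gives offspring ratios 1/4 ZZ : 1/2 Zz : 1/4 zz. Conditioning on Olga being polled, P(Zz) = 1/2 / 3/4 = 2/3.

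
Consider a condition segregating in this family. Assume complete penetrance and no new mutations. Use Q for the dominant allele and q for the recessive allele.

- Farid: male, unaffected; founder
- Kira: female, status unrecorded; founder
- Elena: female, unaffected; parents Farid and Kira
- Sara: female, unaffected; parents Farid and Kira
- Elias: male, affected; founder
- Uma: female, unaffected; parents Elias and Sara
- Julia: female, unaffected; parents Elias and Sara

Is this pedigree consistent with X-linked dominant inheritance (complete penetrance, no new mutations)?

Under X-linked dominant, Uma (unaffected, female) cannot arise from Elias (affected) × Sara (unaffected).

No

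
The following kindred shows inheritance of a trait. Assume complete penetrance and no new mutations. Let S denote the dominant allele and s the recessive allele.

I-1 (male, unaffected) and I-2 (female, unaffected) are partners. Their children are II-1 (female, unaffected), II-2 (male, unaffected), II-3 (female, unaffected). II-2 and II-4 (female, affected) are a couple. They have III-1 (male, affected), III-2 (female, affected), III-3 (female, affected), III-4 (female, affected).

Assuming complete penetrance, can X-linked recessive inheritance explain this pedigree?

No

Under X-linked recessive, III-2 (affected, female) cannot arise from II-2 (unaffected) × II-4 (affected).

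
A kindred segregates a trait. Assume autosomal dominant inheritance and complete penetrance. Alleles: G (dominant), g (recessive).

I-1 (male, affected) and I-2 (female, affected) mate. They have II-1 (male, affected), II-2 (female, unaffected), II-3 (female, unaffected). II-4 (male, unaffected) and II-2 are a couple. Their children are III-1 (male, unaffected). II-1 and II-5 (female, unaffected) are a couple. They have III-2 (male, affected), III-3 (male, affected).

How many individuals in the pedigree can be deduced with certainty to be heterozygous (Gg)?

4

Obligate heterozygotes: I-1 is affected so carries G and passed g to II-2 (gg), so I-1 is Gg; I-2 is affected so carries G and passed g to II-2 (gg), so I-2 is Gg; III-2 is affected so carries G and received g from II-5 (gg), so III-2 is Gg; III-3 is affected so carries G and received g from II-5 (gg), so III-3 is Gg.
Every other individual is either homozygous by phenotype or has at least one consistent homozygous assignment, so the count is 4.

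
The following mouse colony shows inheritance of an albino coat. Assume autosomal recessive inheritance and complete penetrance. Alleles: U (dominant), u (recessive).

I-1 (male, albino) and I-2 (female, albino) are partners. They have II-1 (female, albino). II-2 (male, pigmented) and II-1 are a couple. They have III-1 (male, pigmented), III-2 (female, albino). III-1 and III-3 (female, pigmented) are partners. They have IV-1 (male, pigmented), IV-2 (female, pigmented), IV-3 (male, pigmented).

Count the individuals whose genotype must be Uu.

2

Obligate heterozygotes: II-2 is pigmented so carries U and passed u to III-2 (uu), so II-2 is Uu; III-1 is pigmented so carries U and received u from II-1 (uu), so III-1 is Uu.
Every other individual is either homozygous by phenotype or has at least one consistent homozygous assignment, so the count is 2.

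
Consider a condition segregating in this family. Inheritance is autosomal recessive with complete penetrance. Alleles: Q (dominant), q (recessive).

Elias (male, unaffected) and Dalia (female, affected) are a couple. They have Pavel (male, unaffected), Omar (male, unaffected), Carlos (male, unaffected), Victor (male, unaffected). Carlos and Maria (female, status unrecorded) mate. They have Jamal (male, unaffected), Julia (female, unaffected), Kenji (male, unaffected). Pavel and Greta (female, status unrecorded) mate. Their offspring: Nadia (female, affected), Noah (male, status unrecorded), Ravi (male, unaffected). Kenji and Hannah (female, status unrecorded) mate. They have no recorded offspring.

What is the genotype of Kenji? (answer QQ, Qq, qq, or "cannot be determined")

cannot be determined

Kenji's phenotype allows QQ or Qq, and no parent or child forces a single allele at both positions; consistent genotype assignments exist with Kenji as QQ or Qq.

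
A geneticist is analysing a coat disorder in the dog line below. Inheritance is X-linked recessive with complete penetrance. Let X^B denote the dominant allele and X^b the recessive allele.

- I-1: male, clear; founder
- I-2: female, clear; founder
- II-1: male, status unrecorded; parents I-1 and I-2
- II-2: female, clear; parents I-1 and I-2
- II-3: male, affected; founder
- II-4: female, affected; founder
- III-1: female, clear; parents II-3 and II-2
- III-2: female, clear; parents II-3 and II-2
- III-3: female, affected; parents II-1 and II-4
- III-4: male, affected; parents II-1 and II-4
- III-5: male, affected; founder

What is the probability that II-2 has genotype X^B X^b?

1/5

I-1 is clear, so I-1 is X^B Y.
I-2 is clear so carries B and passed b to II-1 (X^b Y), so I-2 is X^B X^b.
Their cross gives offspring ratios 1/2 X^B X^B : 1/2 X^B X^b. Conditioning on II-2 being clear, P(X^B X^b) = 1/2 / 1 = 1/2 before taking II-2's own offspring into account.
II-3 is affected, so II-3 is X^b Y.
Now use II-2's offspring. Probability of each recorded status — clear daughter III-1: 1/2 if II-2 is X^B X^b, 1 if X^B X^B; clear daughter III-2: 1/2 if II-2 is X^B X^b, 1 if X^B X^B.
Bayes: P(X^B X^b) = 1/2·1/4 / (1/2·1/4 + 1/2·1) = 1/5.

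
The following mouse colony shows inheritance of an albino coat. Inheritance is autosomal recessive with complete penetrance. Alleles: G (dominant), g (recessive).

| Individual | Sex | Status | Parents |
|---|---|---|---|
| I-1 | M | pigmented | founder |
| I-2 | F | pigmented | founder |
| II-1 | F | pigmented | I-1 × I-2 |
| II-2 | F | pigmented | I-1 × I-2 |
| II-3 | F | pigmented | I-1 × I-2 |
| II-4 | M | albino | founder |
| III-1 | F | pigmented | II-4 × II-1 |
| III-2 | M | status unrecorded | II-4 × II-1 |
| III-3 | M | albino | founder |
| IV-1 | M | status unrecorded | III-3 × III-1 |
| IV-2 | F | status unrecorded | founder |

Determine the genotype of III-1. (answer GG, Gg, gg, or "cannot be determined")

From phenotype alone, III-1 is GG or Gg.
III-1 is pigmented so carries G and received g from II-4 (gg), so III-1 is Gg.

Gg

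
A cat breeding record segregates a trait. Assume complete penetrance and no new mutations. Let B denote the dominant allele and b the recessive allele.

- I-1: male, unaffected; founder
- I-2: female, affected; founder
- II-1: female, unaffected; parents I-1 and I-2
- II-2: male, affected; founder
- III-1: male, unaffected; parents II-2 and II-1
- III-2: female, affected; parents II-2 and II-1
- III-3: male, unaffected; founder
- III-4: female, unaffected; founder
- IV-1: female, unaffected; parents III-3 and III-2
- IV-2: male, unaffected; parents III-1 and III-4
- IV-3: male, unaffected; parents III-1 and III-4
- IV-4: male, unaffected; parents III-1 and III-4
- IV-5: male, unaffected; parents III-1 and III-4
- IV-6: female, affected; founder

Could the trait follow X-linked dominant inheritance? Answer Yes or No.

Yes

A consistent assignment under X-linked dominant exists: I-1 X^b Y, I-2 X^B X^b, II-1 X^b X^b, II-2 X^B Y, III-1 X^b Y, III-2 X^B X^b, III-3 X^b Y, III-4 X^b X^b, IV-1 X^b X^b, IV-2 X^b Y, IV-3 X^b Y, IV-4 X^b Y, IV-5 X^b Y, IV-6 X^B X^B.
In this assignment every recorded phenotype matches its genotype and every non-founder's genotype is obtainable from its parents' genotypes, so the pedigree is consistent.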